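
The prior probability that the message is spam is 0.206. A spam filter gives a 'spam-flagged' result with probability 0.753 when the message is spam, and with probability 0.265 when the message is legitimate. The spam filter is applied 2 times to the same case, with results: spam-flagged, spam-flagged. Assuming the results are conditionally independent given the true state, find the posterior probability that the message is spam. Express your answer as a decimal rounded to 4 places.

Posterior P(H) ≈ 0.6769

With H the event that the message is spam, the joint likelihood of the observed sequence is P(data|H) = 0.753·0.753 = 0.56701 and P(data|¬H) = 0.265·0.265 = 0.070225.
Bayes: P(H|data) = 0.206·0.56701 / (0.206·0.56701 + 0.794·0.070225) = 0.11680/0.17256 = 0.6769.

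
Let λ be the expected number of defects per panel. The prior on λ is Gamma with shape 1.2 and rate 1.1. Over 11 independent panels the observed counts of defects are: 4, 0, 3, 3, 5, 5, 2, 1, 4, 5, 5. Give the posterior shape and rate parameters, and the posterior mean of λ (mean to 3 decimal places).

Total count ∑xᵢ = 37 over n = 11 panels.
Gamma is conjugate to the Poisson likelihood: posterior is Gamma(shape = 1.2+37 = 38.2, rate = 1.1+11 = 12.1).
E[λ | data] = 38.2/12.1 = 3.157.

Posterior: Gamma(shape=38.2, rate=12.1); mean ≈ 3.157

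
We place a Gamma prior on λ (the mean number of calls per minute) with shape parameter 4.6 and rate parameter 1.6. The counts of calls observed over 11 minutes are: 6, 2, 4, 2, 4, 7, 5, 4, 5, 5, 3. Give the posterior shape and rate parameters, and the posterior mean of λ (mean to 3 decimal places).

The Poisson likelihood adds the total count to the shape and the number of exposure periods to the rate. Here ∑xᵢ = 47 and n = 11, so shape 4.6→51.6 and rate 1.6→12.6.
Posterior mean = shape/rate = 51.6/12.6 = 4.095.

Posterior: Gamma(shape=51.6, rate=12.6); mean ≈ 4.095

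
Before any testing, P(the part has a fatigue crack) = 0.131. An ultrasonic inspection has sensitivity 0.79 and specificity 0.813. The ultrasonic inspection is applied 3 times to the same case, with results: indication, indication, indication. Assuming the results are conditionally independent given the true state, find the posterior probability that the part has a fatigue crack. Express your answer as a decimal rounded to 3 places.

Posterior P(H) ≈ 0.919

Let H be the event that the part has a fatigue crack; start with P(H) = 0.131. P('indication'|H) = 0.79, P('indication'|¬H) = 0.187.
Update on result 1 ('indication'): P(H) ← 0.79·0.1310 / (0.79·0.1310 + 0.187·0.8690) = 0.10349/0.26599 = 0.3891.
Update on result 2 ('indication'): P(H) ← 0.79·0.3891 / (0.79·0.3891 + 0.187·0.6109) = 0.30737/0.42161 = 0.7290.
Update on result 3 ('indication'): P(H) ← 0.79·0.7290 / (0.79·0.7290 + 0.187·0.2710) = 0.57593/0.62660 = 0.9191.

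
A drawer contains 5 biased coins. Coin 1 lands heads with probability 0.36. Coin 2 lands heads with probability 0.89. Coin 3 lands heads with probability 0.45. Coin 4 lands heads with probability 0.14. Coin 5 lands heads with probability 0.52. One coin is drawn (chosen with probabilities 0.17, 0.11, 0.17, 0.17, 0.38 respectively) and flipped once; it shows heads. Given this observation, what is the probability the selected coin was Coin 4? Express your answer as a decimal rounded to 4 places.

Posterior probability ≈ 0.0521

P(heads|C1) = 0.36; P(heads|C2) = 0.89; P(heads|C3) = 0.45; P(heads|C4) = 0.14; P(heads|C5) = 0.52.
Prior × likelihood for each source: 0.17·0.36=0.06120, 0.11·0.89=0.09790, 0.17·0.45=0.07650, 0.17·0.14=0.02380, 0.38·0.52=0.1976. Summing gives P(heads) = 0.45700.
P(Coin 4 | heads) = 0.02380 / 0.45700 = 0.0521.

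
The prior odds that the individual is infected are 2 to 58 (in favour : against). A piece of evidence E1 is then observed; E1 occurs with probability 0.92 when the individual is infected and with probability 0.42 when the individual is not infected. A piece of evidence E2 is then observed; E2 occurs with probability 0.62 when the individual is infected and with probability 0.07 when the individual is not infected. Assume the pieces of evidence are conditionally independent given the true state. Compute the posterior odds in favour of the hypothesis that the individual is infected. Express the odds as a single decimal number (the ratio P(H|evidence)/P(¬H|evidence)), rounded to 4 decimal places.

Posterior odds ≈ 0.6690

Prior odds = 2/58 = 0.034483. In log-odds, ln(0.034483) = -3.3673.
Add log likelihood ratios: ln(2.1905) + ln(8.8571) = 2.9653.
Posterior log-odds = -0.40195, so posterior odds = exp(-0.40195) = 0.66901.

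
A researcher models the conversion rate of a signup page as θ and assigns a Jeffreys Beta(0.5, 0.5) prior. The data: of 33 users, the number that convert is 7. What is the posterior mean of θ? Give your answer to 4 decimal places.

Posterior mean ≈ 0.2206

Observing 7 successes and 26 failures updates Beta(0.5, 0.5) by adding the success and failure counts to the two shape parameters: α = 0.5+7 = 7.5, β = 0.5+26 = 26.5.
E[θ | data] = 7.5/(7.5+26.5) = 0.2206.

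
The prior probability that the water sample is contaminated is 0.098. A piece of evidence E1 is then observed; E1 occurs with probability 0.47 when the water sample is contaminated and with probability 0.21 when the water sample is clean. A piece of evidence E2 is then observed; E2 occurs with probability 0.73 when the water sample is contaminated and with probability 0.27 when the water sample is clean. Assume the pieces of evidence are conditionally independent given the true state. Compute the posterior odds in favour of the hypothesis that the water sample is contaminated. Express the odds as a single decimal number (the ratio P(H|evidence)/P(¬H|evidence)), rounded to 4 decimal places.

Prior odds = 0.098/(1−0.098) = 0.10865. In log-odds, ln(0.10865) = -2.2196.
Add log likelihood ratios: ln(2.2381) + ln(2.7037) = 1.8002.
Posterior log-odds = -0.41940, so posterior odds = exp(-0.41940) = 0.65744.

Posterior odds ≈ 0.6574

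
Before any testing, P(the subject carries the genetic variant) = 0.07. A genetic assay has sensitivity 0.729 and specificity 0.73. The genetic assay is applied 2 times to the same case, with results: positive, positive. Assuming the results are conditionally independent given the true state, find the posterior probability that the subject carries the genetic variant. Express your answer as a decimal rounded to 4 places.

With H the event that the subject carries the genetic variant, the joint likelihood of the observed sequence is P(data|H) = 0.729·0.729 = 0.53144 and P(data|¬H) = 0.27·0.27 = 0.072900.
Bayes: P(H|data) = 0.07·0.53144 / (0.07·0.53144 + 0.93·0.072900) = 0.037201/0.10500 = 0.3543.

Posterior P(H) ≈ 0.3543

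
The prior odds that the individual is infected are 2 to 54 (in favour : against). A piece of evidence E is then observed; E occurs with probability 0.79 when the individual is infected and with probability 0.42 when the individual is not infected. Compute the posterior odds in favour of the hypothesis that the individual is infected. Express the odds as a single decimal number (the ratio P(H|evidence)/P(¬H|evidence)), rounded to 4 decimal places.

Posterior odds ≈ 0.0697

Prior odds = 2/54 = 0.037037.
Likelihood ratio for E = 0.79/0.42 = 1.8810.
Posterior odds = prior odds × LR = 0.069665.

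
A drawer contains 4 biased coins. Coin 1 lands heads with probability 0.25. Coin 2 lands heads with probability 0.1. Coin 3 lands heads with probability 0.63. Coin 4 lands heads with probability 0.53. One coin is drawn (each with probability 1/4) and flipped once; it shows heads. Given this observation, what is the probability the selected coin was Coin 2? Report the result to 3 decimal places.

Posterior probability ≈ 0.066

P(heads|C1) = 0.25; P(heads|C2) = 0.1; P(heads|C3) = 0.63; P(heads|C4) = 0.53.
Prior × likelihood for each source: 0.25·0.25=0.06250, 0.25·0.1=0.02500, 0.25·0.63=0.1575, 0.25·0.53=0.1325. Summing gives P(heads) = 0.37750.
P(Coin 2 | heads) = 0.02500 / 0.37750 = 0.066.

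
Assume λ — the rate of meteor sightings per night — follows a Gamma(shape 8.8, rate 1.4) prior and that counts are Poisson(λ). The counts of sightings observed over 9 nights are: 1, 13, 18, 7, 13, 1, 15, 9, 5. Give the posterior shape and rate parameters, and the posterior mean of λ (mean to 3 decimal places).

The Poisson likelihood adds the total count to the shape and the number of exposure periods to the rate. Here ∑xᵢ = 82 and n = 9, so shape 8.8→90.8 and rate 1.4→10.4.
E[λ | data] = 90.8/10.4 = 8.731.

Posterior: Gamma(shape=90.8, rate=10.4); mean ≈ 8.731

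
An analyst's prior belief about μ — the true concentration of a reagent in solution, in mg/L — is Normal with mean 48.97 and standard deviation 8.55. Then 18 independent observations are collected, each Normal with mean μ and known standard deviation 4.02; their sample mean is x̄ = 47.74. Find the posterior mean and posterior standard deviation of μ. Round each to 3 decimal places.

Posterior mean ≈ 47.755; posterior SD ≈ 0.942

Prior precision 1/τ₀² = 1/8.55² = 0.0136794; data precision n/σ² = 18/4.02² = 1.11383.
Posterior precision = 0.0136794 + 1.11383 = 1.12751, giving posterior SD = 1/√1.12751 = 0.942.
Posterior mean = (0.0136794·48.97 + 1.11383·47.74) / 1.12751 = 47.755.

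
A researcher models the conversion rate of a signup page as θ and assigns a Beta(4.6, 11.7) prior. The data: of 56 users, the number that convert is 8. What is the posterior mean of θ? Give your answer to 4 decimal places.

The binomial likelihood is conjugate to the Beta prior: with 8 successes and 48 failures, the posterior is Beta(4.6+8, 11.7+48) = Beta(12.6, 59.7).
Posterior mean = α/(α+β) = 12.6/72.3 = 0.1743.

Posterior mean ≈ 0.1743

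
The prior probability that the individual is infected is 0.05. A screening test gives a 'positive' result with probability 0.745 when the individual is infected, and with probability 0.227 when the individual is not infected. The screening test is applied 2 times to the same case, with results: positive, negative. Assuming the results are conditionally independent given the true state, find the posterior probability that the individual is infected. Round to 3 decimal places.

With H the event that the individual is infected, the joint likelihood of the observed sequence is P(data|H) = 0.745·0.255 = 0.18998 and P(data|¬H) = 0.227·0.773 = 0.17547.
Bayes: P(H|data) = 0.05·0.18998 / (0.05·0.18998 + 0.95·0.17547) = 0.0094988/0.17620 = 0.0539.

Posterior P(H) ≈ 0.054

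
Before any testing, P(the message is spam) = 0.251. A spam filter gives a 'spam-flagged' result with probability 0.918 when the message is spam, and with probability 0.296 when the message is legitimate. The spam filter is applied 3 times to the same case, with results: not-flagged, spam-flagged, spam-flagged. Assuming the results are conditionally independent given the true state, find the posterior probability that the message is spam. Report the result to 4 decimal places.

Posterior P(H) ≈ 0.2730

With H the event that the message is spam, the joint likelihood of the observed sequence is P(data|H) = 0.082·0.918·0.918 = 0.069103 and P(data|¬H) = 0.704·0.296·0.296 = 0.061682.
Bayes: P(H|data) = 0.251·0.069103 / (0.251·0.069103 + 0.749·0.061682) = 0.017345/0.063545 = 0.2730.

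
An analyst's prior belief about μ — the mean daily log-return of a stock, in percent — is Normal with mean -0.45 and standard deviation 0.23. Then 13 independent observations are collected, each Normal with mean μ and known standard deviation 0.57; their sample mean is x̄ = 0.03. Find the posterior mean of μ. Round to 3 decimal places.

Prior precision 1/τ₀² = 1/0.23² = 18.9036; data precision n/σ² = 13/0.57² = 40.0123.
Posterior precision = 18.9036 + 40.0123 = 58.9159.
Posterior mean = (18.9036·-0.45 + 40.0123·0.03) / 58.9159 = -0.124.

Posterior mean ≈ -0.124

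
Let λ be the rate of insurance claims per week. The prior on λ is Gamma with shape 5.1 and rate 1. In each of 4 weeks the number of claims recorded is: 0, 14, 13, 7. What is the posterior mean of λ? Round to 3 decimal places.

The Poisson likelihood adds the total count to the shape and the number of exposure periods to the rate. Here ∑xᵢ = 34 and n = 4, so shape 5.1→39.1 and rate 1→5.
Posterior mean = shape/rate = 39.1/5 = 7.820.

Posterior mean ≈ 7.820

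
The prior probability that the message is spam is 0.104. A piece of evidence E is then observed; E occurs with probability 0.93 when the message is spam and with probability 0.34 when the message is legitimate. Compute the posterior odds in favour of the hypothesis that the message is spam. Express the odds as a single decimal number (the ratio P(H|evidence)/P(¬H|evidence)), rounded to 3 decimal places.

Posterior odds ≈ 0.317

Prior odds = 0.104/(1−0.104) = 0.11607. In log-odds, ln(0.11607) = -2.1535.
Add log likelihood ratio: ln(2.7353) = 1.0062.
Posterior log-odds = -1.1473, so posterior odds = exp(-1.1473) = 0.31749.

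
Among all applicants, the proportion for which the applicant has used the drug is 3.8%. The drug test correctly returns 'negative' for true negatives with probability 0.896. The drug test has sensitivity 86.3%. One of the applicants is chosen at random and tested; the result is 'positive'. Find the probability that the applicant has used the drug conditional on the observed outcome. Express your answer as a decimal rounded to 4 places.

Let H be the event that the applicant has used the drug. P(H) = 0.038, so P(¬H) = 0.962. With E the 'positive' result, P(E|H) = 0.863 and P(E|¬H) = 0.104.
P(E) = 0.863·0.038 + 0.104·0.962 = 0.032794 + 0.10005 = 0.13284.
By Bayes' theorem, P(H|E) = 0.032794 / 0.13284 = 0.2469.

P(H | E) ≈ 0.2469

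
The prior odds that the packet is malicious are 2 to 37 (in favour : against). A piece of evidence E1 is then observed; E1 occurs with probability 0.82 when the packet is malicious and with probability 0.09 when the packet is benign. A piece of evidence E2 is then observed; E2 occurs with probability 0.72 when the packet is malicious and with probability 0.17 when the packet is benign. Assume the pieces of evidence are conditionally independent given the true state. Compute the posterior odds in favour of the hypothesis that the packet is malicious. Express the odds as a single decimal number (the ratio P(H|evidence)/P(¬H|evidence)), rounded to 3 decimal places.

Posterior odds ≈ 2.086

Prior odds = 2/37 = 0.054054.
Likelihood ratio for E1 = 0.82/0.09 = 9.1111.
Likelihood ratio for E2 = 0.72/0.17 = 4.2353.
Posterior odds = prior odds × LR₁ × LR₂ = 2.0859.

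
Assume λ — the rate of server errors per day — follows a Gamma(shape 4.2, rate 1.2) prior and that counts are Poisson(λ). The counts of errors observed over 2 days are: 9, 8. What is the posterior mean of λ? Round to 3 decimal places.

Total count ∑xᵢ = 17 over n = 2 days.
Gamma is conjugate to the Poisson likelihood: posterior is Gamma(shape = 4.2+17 = 21.2, rate = 1.2+2 = 3.2).
E[λ | data] = 21.2/3.2 = 6.625.

Posterior mean ≈ 6.625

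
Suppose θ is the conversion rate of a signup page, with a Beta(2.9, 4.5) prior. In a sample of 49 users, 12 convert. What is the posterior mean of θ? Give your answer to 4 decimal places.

Posterior mean ≈ 0.2642

The binomial likelihood is conjugate to the Beta prior: with 12 successes and 37 failures, the posterior is Beta(2.9+12, 4.5+37) = Beta(14.9, 41.5).
E[θ | data] = 14.9/(14.9+41.5) = 0.2642.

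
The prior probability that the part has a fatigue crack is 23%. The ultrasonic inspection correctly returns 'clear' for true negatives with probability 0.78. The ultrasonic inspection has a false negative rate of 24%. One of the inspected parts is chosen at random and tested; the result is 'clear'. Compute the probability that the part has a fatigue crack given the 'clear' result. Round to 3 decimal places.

P(H | E) ≈ 0.084

Write H for 'the part has a fatigue crack'. Prior odds H:¬H = 0.23/0.77 = 0.29870. For the 'clear' outcome, the likelihood ratio is 0.24/0.78 = 0.30769.
Posterior odds = 0.29870 × 0.30769 = 0.091908, so P(H|E) = 0.091908/(1+0.091908) = 0.084.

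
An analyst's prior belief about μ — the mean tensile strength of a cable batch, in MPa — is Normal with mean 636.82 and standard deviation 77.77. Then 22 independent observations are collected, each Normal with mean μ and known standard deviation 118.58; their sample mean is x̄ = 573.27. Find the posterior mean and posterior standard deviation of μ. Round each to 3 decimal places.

Prior precision 1/τ₀² = 1/77.77² = 0.00016534; data precision n/σ² = 22/118.58² = 0.00156459.
Posterior precision = 0.00016534 + 0.00156459 = 0.00172993, giving posterior SD = 1/√0.00172993 = 24.043.
Posterior mean = (0.00016534·636.82 + 0.00156459·573.27) / 0.00172993 = 579.344.

Posterior mean ≈ 579.344; posterior SD ≈ 24.043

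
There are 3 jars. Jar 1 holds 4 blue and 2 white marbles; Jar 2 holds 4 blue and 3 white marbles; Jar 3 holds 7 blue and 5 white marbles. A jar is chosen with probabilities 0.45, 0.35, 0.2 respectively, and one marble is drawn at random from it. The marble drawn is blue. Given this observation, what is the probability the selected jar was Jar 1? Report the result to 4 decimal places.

P(blue|Jar 1) = 0.6667; P(blue|Jar 2) = 0.5714; P(blue|Jar 3) = 0.5833.
Prior × likelihood for each source: 0.45·0.6667=0.3000, 0.35·0.5714=0.2000, 0.2·0.5833=0.1167. Summing gives P(blue) = 0.61667.
P(Jar 1 | blue) = 0.3000 / 0.61667 = 0.4865.

Posterior probability ≈ 0.4865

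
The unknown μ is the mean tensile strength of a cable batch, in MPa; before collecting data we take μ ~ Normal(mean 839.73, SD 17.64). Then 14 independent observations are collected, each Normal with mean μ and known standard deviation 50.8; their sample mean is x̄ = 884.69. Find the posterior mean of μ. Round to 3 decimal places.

Posterior mean ≈ 867.964

Prior precision 1/τ₀² = 1/17.64² = 0.00321368; data precision n/σ² = 14/50.8² = 0.00542501.
Posterior precision = 0.00321368 + 0.00542501 = 0.00863869.
Posterior mean = (0.00321368·839.73 + 0.00542501·884.69) / 0.00863869 = 867.964.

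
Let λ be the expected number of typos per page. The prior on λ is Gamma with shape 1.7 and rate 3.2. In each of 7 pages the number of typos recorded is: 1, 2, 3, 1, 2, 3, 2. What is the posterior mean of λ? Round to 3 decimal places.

The Poisson likelihood adds the total count to the shape and the number of exposure periods to the rate. Here ∑xᵢ = 14 and n = 7, so shape 1.7→15.7 and rate 3.2→10.2.
Posterior mean = shape/rate = 15.7/10.2 = 1.539.

Posterior mean ≈ 1.539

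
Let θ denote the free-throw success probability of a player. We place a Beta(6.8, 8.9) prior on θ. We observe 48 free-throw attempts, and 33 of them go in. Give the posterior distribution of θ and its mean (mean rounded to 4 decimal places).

Posterior: Beta(39.8, 23.9); mean ≈ 0.6248

Observing 33 successes and 15 failures updates Beta(6.8, 8.9) by adding the success and failure counts to the two shape parameters: α = 6.8+33 = 39.8, β = 8.9+15 = 23.9.
Posterior mean = α/(α+β) = 39.8/63.7 = 0.6248.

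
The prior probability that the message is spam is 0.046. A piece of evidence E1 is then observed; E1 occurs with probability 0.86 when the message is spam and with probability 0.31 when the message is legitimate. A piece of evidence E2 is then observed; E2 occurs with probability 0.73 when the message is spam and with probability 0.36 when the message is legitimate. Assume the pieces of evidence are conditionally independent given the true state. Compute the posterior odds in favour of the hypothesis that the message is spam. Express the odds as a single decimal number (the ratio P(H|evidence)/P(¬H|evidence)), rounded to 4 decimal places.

Posterior odds ≈ 0.2712

Prior odds = 0.046/(1−0.046) = 0.048218.
Likelihood ratio for E1 = 0.86/0.31 = 2.7742.
Likelihood ratio for E2 = 0.73/0.36 = 2.0278.
Posterior odds = prior odds × LR₁ × LR₂ = 0.27125.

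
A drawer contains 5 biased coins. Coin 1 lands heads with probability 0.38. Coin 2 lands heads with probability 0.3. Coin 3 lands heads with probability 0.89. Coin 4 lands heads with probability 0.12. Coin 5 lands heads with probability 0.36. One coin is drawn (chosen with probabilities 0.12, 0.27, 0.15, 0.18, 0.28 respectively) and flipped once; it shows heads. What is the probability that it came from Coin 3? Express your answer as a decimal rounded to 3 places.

Tabulate prior·likelihood by source: [1] prior 0.12, lik 0.38, product 0.04560; [2] prior 0.27, lik 0.3, product 0.08100; [3] prior 0.15, lik 0.89, product 0.1335; [4] prior 0.18, lik 0.12, product 0.02160; [5] prior 0.28, lik 0.36, product 0.1008.
Normalizing constant = 0.38250; the posterior for Coin 3 is its product over the sum, 0.1335/0.38250 = 0.349.

Posterior probability ≈ 0.349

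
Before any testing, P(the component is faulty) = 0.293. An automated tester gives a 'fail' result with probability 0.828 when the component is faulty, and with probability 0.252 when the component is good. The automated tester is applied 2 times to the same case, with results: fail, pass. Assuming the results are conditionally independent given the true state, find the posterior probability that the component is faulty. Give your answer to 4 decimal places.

Let H be the event that the component is faulty; start with P(H) = 0.293. P('fail'|H) = 0.828, P('fail'|¬H) = 0.252.
Update on result 1 ('fail'): P(H) ← 0.828·0.2930 / (0.828·0.2930 + 0.252·0.7070) = 0.24260/0.42077 = 0.5766.
Update on result 2 ('pass'): P(H) ← 0.172·0.5766 / (0.172·0.5766 + 0.748·0.4234) = 0.099171/0.41589 = 0.2385.

Posterior P(H) ≈ 0.2385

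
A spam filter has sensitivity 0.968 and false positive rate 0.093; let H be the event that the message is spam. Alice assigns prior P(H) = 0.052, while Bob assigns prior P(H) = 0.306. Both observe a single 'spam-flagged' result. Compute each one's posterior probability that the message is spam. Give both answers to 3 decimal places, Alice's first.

Alice: 0.363; Bob: 0.821

P('+'|H) = 0.968, P('+'|¬H) = 0.093.
Alice: numerator 0.968·0.052 = 0.050336; evidence = 0.050336+0.093·0.948 = 0.13850; posterior = 0.363.
Bob: numerator 0.968·0.306 = 0.29621; evidence = 0.29621+0.093·0.694 = 0.36075; posterior = 0.821.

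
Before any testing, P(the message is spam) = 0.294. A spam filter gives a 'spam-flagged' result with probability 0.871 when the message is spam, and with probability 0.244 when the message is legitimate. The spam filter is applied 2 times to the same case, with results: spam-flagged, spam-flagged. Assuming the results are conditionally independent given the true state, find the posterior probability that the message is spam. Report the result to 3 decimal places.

Posterior P(H) ≈ 0.841

With H the event that the message is spam, the joint likelihood of the observed sequence is P(data|H) = 0.871·0.871 = 0.75864 and P(data|¬H) = 0.244·0.244 = 0.059536.
Bayes: P(H|data) = 0.294·0.75864 / (0.294·0.75864 + 0.706·0.059536) = 0.22304/0.26507 = 0.8414.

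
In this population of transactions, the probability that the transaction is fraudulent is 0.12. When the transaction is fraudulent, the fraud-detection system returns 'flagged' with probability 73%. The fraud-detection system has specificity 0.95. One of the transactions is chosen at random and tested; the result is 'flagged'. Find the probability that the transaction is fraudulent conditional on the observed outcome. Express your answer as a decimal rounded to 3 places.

P(H | E) ≈ 0.666

Let H be the event that the transaction is fraudulent. P(H) = 0.12, so P(¬H) = 0.88. With E the 'flagged' result, P(E|H) = 0.73 and P(E|¬H) = 0.05.
P(E) = 0.73·0.12 + 0.05·0.88 = 0.087600 + 0.044000 = 0.13160.
By Bayes' theorem, P(H|E) = 0.087600 / 0.13160 = 0.666.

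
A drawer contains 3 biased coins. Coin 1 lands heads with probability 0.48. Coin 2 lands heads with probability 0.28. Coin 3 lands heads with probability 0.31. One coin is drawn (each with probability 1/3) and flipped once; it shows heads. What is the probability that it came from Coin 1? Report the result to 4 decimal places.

P(heads|C1) = 0.48; P(heads|C2) = 0.28; P(heads|C3) = 0.31.
Prior × likelihood for each source: 0.333333·0.48=0.1600, 0.333333·0.28=0.09333, 0.333333·0.31=0.1033. Summing gives P(heads) = 0.35667.
P(Coin 1 | heads) = 0.1600 / 0.35667 = 0.4486.

Posterior probability ≈ 0.4486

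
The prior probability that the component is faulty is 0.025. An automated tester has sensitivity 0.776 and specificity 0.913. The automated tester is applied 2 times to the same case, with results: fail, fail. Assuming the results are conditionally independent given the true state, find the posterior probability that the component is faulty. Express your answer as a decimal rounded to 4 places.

Posterior P(H) ≈ 0.6710

Let H be the event that the component is faulty; start with P(H) = 0.025. P('fail'|H) = 0.776, P('fail'|¬H) = 0.087.
Update on result 1 ('fail'): P(H) ← 0.776·0.0250 / (0.776·0.0250 + 0.087·0.9750) = 0.019400/0.10422 = 0.1861.
Update on result 2 ('fail'): P(H) ← 0.776·0.1861 / (0.776·0.1861 + 0.087·0.8139) = 0.14444/0.21525 = 0.6710.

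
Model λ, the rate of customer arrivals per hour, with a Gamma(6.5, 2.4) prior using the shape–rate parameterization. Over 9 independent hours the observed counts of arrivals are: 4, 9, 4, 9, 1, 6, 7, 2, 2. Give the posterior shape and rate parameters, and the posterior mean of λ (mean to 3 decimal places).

The Poisson likelihood adds the total count to the shape and the number of exposure periods to the rate. Here ∑xᵢ = 44 and n = 9, so shape 6.5→50.5 and rate 2.4→11.4.
Posterior mean = shape/rate = 50.5/11.4 = 4.430.

Posterior: Gamma(shape=50.5, rate=11.4); mean ≈ 4.430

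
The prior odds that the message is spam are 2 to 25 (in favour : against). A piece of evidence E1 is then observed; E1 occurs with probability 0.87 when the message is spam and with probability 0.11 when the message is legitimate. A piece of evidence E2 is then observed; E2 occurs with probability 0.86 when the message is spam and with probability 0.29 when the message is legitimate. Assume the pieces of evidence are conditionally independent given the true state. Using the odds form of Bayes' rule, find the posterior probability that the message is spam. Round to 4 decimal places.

Prior odds = 2/25 = 0.080000. In log-odds, ln(0.080000) = -2.5257.
Add log likelihood ratios: ln(7.9091) + ln(2.9655) = 3.1551.
Posterior log-odds = 0.62934, so posterior odds = exp(0.62934) = 1.8764. Converting, P(H|E) = 1.8764/2.8764 = 0.6523.

Posterior probability ≈ 0.6523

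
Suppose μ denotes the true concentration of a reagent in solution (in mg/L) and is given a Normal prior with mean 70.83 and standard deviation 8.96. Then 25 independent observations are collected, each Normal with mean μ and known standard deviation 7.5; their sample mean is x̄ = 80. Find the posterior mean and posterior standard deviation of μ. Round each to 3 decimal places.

Posterior mean ≈ 79.750; posterior SD ≈ 1.479

Prior precision 1/τ₀² = 1/8.96² = 0.0124562; data precision n/σ² = 25/7.5² = 0.444444.
Posterior precision = 0.0124562 + 0.444444 = 0.456901, giving posterior SD = 1/√0.456901 = 1.479.
Posterior mean = (0.0124562·70.83 + 0.444444·80) / 0.456901 = 79.750.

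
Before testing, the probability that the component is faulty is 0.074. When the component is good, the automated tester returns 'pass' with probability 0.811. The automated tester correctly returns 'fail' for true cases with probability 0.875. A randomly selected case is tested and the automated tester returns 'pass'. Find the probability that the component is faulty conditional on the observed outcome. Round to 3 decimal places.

Write H for 'the component is faulty'. Prior odds H:¬H = 0.074/0.926 = 0.079914. For the 'pass' outcome, the likelihood ratio is 0.125/0.811 = 0.15413.
Posterior odds = 0.079914 × 0.15413 = 0.012317, so P(H|E) = 0.012317/(1+0.012317) = 0.012.

P(H | E) ≈ 0.012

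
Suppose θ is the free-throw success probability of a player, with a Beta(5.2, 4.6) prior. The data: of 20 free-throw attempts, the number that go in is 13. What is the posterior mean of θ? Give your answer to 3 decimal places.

Observing 13 successes and 7 failures updates Beta(5.2, 4.6) by adding the success and failure counts to the two shape parameters: α = 5.2+13 = 18.2, β = 4.6+7 = 11.6.
Posterior mean = α/(α+β) = 18.2/29.8 = 0.611.

Posterior mean ≈ 0.611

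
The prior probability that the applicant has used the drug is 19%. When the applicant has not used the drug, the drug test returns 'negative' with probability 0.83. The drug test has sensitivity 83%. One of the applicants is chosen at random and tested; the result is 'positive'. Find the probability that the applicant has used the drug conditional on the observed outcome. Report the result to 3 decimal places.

Let H be the event that the applicant has used the drug. P(H) = 0.19, so P(¬H) = 0.81. With E the 'positive' result, P(E|H) = 0.83 and P(E|¬H) = 0.17.
P(E) = 0.83·0.19 + 0.17·0.81 = 0.15770 + 0.13770 = 0.29540.
By Bayes' theorem, P(H|E) = 0.15770 / 0.29540 = 0.534.

P(H | E) ≈ 0.534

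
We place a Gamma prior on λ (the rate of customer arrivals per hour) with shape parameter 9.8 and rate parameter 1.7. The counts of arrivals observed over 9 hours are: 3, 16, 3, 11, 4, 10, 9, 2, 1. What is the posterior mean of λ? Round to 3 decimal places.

The Poisson likelihood adds the total count to the shape and the number of exposure periods to the rate. Here ∑xᵢ = 59 and n = 9, so shape 9.8→68.8 and rate 1.7→10.7.
Posterior mean = shape/rate = 68.8/10.7 = 6.430.

Posterior mean ≈ 6.430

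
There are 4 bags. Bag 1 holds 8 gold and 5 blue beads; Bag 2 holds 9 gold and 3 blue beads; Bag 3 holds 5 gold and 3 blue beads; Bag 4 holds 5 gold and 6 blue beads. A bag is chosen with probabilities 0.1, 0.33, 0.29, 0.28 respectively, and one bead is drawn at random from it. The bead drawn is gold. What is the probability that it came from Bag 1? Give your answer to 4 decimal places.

Tabulate prior·likelihood by source: [1] prior 0.1, lik 0.6154, product 0.06154; [2] prior 0.33, lik 0.75, product 0.2475; [3] prior 0.29, lik 0.625, product 0.1812; [4] prior 0.28, lik 0.4545, product 0.1273.
Normalizing constant = 0.61756; the posterior for Bag 1 is its product over the sum, 0.06154/0.61756 = 0.0996.

Posterior probability ≈ 0.0996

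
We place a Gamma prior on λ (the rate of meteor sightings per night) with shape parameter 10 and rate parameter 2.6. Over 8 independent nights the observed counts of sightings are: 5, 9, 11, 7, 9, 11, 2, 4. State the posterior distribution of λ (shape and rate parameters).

Posterior: Gamma(shape=68, rate=10.6)

The Poisson likelihood adds the total count to the shape and the number of exposure periods to the rate. Here ∑xᵢ = 58 and n = 8, so shape 10→68 and rate 2.6→10.6.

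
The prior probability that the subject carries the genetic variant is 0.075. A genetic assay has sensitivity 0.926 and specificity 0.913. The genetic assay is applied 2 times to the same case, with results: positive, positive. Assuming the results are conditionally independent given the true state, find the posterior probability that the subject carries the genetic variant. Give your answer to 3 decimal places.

With H the event that the subject carries the genetic variant, the joint likelihood of the observed sequence is P(data|H) = 0.926·0.926 = 0.85748 and P(data|¬H) = 0.087·0.087 = 0.0075690.
Bayes: P(H|data) = 0.075·0.85748 / (0.075·0.85748 + 0.925·0.0075690) = 0.064311/0.071312 = 0.9018.

Posterior P(H) ≈ 0.902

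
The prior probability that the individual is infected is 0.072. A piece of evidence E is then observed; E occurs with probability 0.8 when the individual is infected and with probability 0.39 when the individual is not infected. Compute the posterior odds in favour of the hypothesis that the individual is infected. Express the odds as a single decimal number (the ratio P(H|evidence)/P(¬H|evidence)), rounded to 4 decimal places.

Prior odds = 0.072/(1−0.072) = 0.077586.
Likelihood ratio for E = 0.8/0.39 = 2.0513.
Posterior odds = prior odds × LR = 0.15915.

Posterior odds ≈ 0.1592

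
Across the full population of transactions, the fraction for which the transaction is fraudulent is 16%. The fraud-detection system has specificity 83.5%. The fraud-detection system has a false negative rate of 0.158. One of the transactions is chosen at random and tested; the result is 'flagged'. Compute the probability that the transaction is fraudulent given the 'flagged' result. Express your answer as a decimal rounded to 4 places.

Let H be the event that the transaction is fraudulent. P(H) = 0.16, so P(¬H) = 0.84. With E the 'flagged' result, P(E|H) = 0.842 and P(E|¬H) = 0.165.
P(E) = 0.842·0.16 + 0.165·0.84 = 0.13472 + 0.13860 = 0.27332.
By Bayes' theorem, P(H|E) = 0.13472 / 0.27332 = 0.4929.

P(H | E) ≈ 0.4929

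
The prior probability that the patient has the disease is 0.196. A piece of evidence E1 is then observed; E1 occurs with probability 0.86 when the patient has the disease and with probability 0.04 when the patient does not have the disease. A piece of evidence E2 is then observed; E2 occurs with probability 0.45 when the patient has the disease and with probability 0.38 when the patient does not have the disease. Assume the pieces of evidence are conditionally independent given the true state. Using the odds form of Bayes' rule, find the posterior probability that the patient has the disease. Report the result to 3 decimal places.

Prior odds = 0.196/(1−0.196) = 0.24378.
Likelihood ratio for E1 = 0.86/0.04 = 21.500.
Likelihood ratio for E2 = 0.45/0.38 = 1.1842.
Posterior odds = prior odds × LR₁ × LR₂ = 6.2068.
Posterior probability = odds/(1+odds) = 6.2068/7.2068 = 0.861.

Posterior probability ≈ 0.861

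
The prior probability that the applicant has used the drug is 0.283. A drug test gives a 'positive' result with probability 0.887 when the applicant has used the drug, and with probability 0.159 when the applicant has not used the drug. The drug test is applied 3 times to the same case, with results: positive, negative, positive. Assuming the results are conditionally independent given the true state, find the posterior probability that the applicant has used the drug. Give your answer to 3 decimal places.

Let H be the event that the applicant has used the drug; start with P(H) = 0.283. P('positive'|H) = 0.887, P('positive'|¬H) = 0.159.
Update on result 1 ('positive'): P(H) ← 0.887·0.2830 / (0.887·0.2830 + 0.159·0.7170) = 0.25102/0.36502 = 0.6877.
Update on result 2 ('negative'): P(H) ← 0.113·0.6877 / (0.113·0.6877 + 0.841·0.3123) = 0.077708/0.34037 = 0.2283.
Update on result 3 ('positive'): P(H) ← 0.887·0.2283 / (0.887·0.2283 + 0.159·0.7717) = 0.20251/0.32521 = 0.6227.

Posterior P(H) ≈ 0.623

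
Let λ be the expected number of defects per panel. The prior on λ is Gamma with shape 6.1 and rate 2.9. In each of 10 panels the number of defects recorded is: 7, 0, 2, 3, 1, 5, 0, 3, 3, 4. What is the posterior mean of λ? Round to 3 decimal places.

Posterior mean ≈ 2.643

Total count ∑xᵢ = 28 over n = 10 panels.
Gamma is conjugate to the Poisson likelihood: posterior is Gamma(shape = 6.1+28 = 34.1, rate = 2.9+10 = 12.9).
E[λ | data] = 34.1/12.9 = 2.643.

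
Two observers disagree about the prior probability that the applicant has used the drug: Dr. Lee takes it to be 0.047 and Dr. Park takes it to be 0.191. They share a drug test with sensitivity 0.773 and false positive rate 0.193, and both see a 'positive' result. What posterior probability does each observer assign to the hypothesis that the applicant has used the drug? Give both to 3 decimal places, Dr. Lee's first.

P('+'|H) = 0.773, P('+'|¬H) = 0.193.
Dr. Lee: numerator 0.773·0.047 = 0.036331; evidence = 0.036331+0.193·0.953 = 0.22026; posterior = 0.165.
Dr. Park: numerator 0.773·0.191 = 0.14764; evidence = 0.14764+0.193·0.809 = 0.30378; posterior = 0.486.

Dr. Lee: 0.165; Dr. Park: 0.486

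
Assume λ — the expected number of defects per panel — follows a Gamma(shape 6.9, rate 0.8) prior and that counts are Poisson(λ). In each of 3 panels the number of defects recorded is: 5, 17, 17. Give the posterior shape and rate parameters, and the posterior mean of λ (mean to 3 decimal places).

Posterior: Gamma(shape=45.9, rate=3.8); mean ≈ 12.079

Total count ∑xᵢ = 39 over n = 3 panels.
Gamma is conjugate to the Poisson likelihood: posterior is Gamma(shape = 6.9+39 = 45.9, rate = 0.8+3 = 3.8).
E[λ | data] = 45.9/3.8 = 12.079.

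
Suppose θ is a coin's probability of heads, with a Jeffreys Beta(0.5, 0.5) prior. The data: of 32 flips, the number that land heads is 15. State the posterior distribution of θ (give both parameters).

Observing 15 successes and 17 failures updates Beta(0.5, 0.5) by adding the success and failure counts to the two shape parameters: α = 0.5+15 = 15.5, β = 0.5+17 = 17.5.

Posterior: Beta(15.5, 17.5)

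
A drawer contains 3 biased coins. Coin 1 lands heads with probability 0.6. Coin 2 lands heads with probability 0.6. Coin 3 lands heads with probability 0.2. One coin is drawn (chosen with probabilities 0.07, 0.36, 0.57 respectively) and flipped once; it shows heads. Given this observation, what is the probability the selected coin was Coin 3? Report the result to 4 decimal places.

P(heads|C1) = 0.6; P(heads|C2) = 0.6; P(heads|C3) = 0.2.
Prior × likelihood for each source: 0.07·0.6=0.04200, 0.36·0.6=0.2160, 0.57·0.2=0.1140. Summing gives P(heads) = 0.37200.
P(Coin 3 | heads) = 0.1140 / 0.37200 = 0.3065.

Posterior probability ≈ 0.3065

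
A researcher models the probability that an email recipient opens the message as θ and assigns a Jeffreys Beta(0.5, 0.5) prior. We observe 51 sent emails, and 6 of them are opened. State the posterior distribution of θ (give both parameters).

The binomial likelihood is conjugate to the Beta prior: with 6 successes and 45 failures, the posterior is Beta(0.5+6, 0.5+45) = Beta(6.5, 45.5).

Posterior: Beta(6.5, 45.5)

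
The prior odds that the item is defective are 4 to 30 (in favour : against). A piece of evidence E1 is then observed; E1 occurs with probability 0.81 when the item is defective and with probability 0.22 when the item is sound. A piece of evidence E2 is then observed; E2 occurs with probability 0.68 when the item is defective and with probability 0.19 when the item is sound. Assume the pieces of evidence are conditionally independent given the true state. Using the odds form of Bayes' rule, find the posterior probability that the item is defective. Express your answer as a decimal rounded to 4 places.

Posterior probability ≈ 0.6373

Prior odds = 4/30 = 0.13333.
Likelihood ratio for E1 = 0.81/0.22 = 3.6818.
Likelihood ratio for E2 = 0.68/0.19 = 3.5789.
Posterior odds = prior odds × LR₁ × LR₂ = 1.7569.
Posterior probability = odds/(1+odds) = 1.7569/2.7569 = 0.6373.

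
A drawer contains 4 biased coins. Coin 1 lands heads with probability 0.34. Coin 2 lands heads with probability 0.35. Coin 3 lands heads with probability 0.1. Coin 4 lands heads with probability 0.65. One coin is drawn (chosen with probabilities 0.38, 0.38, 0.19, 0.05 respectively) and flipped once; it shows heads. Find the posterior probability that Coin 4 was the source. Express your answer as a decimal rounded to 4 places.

P(heads|C1) = 0.34; P(heads|C2) = 0.35; P(heads|C3) = 0.1; P(heads|C4) = 0.65.
Prior × likelihood for each source: 0.38·0.34=0.1292, 0.38·0.35=0.1330, 0.19·0.1=0.01900, 0.05·0.65=0.03250. Summing gives P(heads) = 0.31370.
P(Coin 4 | heads) = 0.03250 / 0.31370 = 0.1036.

Posterior probability ≈ 0.1036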